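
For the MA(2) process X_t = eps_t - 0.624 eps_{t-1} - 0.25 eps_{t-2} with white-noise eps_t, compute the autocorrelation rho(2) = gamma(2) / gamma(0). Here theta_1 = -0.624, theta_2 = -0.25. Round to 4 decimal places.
\rho(2) = -0.1722

For an MA(q) process with theta_0 = 1, the autocovariance is
  gamma(k) = sigma^2 * sum_{i=0..q-k} theta_i * theta_{i+k},
and rho(k) = gamma(k) / gamma(0). Sigma^2 cancels.
  numerator   = (1)*(-0.25) = -0.25.
  denominator = (1)^2 + (-0.624)^2 + (-0.25)^2 = 1.451876.
  rho(2) = -0.25 / 1.451876 = -0.1722.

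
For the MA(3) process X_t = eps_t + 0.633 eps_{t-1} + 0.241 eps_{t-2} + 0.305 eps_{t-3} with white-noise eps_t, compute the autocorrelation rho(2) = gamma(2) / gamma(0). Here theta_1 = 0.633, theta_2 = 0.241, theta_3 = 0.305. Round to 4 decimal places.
\rho(2) = 0.2797

For an MA(q) process with theta_0 = 1, the autocovariance is
  gamma(k) = sigma^2 * sum_{i=0..q-k} theta_i * theta_{i+k},
and rho(k) = gamma(k) / gamma(0). Sigma^2 cancels.
  numerator   = (1)*(0.241) + (0.633)*(0.305) = 0.434065.
  denominator = (1)^2 + (0.633)^2 + (0.241)^2 + (0.305)^2 = 1.551795.
  rho(2) = 0.434065 / 1.551795 = 0.2797.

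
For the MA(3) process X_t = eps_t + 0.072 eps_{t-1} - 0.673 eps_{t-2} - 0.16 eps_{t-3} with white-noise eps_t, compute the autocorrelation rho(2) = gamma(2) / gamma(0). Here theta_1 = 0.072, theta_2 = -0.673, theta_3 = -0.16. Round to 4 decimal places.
\rho(2) = -0.4614

For an MA(q) process with theta_0 = 1, the autocovariance is
  gamma(k) = sigma^2 * sum_{i=0..q-k} theta_i * theta_{i+k},
and rho(k) = gamma(k) / gamma(0). Sigma^2 cancels.
  numerator   = (1)*(-0.673) + (0.072)*(-0.16) = -0.68452.
  denominator = (1)^2 + (0.072)^2 + (-0.673)^2 + (-0.16)^2 = 1.483713.
  rho(2) = -0.68452 / 1.483713 = -0.4614.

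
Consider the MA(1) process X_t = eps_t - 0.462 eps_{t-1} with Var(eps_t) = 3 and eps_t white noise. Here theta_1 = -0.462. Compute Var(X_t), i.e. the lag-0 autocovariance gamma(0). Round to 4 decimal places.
\gamma(0) = 3.6403

For an MA(q) process X_t = eps_t + sum_i theta_i eps_{t-i} with
Var(eps_t) = sigma^2, the variance is
  gamma(0) = sigma^2 * (1 + sum_i theta_i^2).
  sum_i theta_i^2 = (-0.462)^2 = 0.213444.
  gamma(0) = 3 * (1 + 0.213444) = 3 * 1.213444 = 3.640332, which rounds to 3.6403.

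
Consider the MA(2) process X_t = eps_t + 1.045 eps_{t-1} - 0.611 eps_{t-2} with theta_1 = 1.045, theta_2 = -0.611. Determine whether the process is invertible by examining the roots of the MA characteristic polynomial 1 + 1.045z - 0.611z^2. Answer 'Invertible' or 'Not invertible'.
\text{Not invertible}

The MA(q) characteristic polynomial is P(z) = 1 + 1.045z - 0.611z^2.
Invertibility requires all roots to lie outside the unit circle, i.e. |z| > 1 for every root.
Set 1 + (1.045) z + (-0.611) z^2 = 0, i.e. a z^2 + b z + c = 0 with a = -0.611, b = 1.045, c = 1.
Discriminant D = b^2 - 4ac = (1.045)^2 - 4*(-0.611)*1 = 1.092025 - (-2.444) = 3.536025.
D >= 0, so the roots are real: z = (-b +/- sqrt(D)) / (2a) = (-1.045 +/- 1.880432) / (-1.222).
  z_1 = (-1.045 + 1.880432) / (-1.222) = -0.6837,   |z_1| = 0.6837.
  z_2 = (-1.045 - 1.880432) / (-1.222) = 2.394,   |z_2| = 2.394.
Moduli of all roots: 0.6837, 2.3940.
All moduli strictly greater than 1? No.
Verdict: Not invertible.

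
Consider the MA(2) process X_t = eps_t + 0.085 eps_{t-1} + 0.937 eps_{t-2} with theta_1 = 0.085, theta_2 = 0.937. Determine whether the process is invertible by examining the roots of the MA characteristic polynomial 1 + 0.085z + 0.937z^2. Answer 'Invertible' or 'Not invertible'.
\text{Invertible}

The MA(q) characteristic polynomial is P(z) = 1 + 0.085z + 0.937z^2.
Invertibility requires all roots to lie outside the unit circle, i.e. |z| > 1 for every root.
Set 1 + (0.085) z + (0.937) z^2 = 0, i.e. a z^2 + b z + c = 0 with a = 0.937, b = 0.085, c = 1.
Discriminant D = b^2 - 4ac = (0.085)^2 - 4*(0.937)*1 = 0.007225 - (3.748) = -3.740775.
D < 0, so the roots are the complex-conjugate pair z = (-b +/- i sqrt(-D)) / (2a) = -0.0454 +/- 1.0321i.
For a conjugate pair |z|^2 = z * conj(z) = (product of roots) = c/a = 1/(0.937) = 1.067236, so |z| = sqrt(1.067236) = 1.0331 for both roots.
Moduli of all roots: 1.0331, 1.0331.
All moduli strictly greater than 1? Yes.
Verdict: Invertible.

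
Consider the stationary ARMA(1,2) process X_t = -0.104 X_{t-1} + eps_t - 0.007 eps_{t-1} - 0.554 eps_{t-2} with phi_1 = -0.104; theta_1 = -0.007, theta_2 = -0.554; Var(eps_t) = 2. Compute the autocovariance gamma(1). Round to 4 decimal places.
\gamma(1) = -0.1634

Multiply the model equation by X_{t-k} and take expectations. With theta_0 = psi_0 = 1 and psi_j the MA(infinity) weights, this gives
  gamma(k) - sum_i phi_i gamma(k-i) = c_k,
  c_k = sigma^2 * sum_{j=k..q} theta_j psi_{j-k}   (c_k = 0 for k > q),
using gamma(-m) = gamma(m).
psi-weights needed (psi_j = theta_j + sum_i phi_i psi_{j-i}):
  psi_1 = theta_1 + phi_1 = -0.007 + (-0.104) = -0.111
  psi_2 = theta_2 + phi_1 psi_1 = -0.554 + (-0.104)(-0.111) = -0.542456
Right-hand sides:
  c_0 = sigma^2 (1 + theta_1 psi_1 + theta_2 psi_2) = 2 * (1 + (-0.007)(-0.111) + (-0.554)(-0.542456)) = 2 * 1.301298 = 2.602595
  c_1 = sigma^2 (theta_1 + theta_2 psi_1) = 2 * (-0.007 + (-0.554)(-0.111)) = 0.108988
  c_2 = sigma^2 theta_2 = 2 * (-0.554) = -1.108
Equations for k = 0 and k = 1 (AR order 1):
  gamma(0) = phi_1 gamma(1) + c_0
  gamma(1) = phi_1 gamma(0) + c_1
Substituting the second into the first: gamma(0) (1 - phi_1^2) = c_0 + phi_1 c_1, so
  gamma(0) = (c_0 + phi_1 c_1) / (1 - phi_1^2) = (2.602595 + (-0.104)(0.108988)) / (1 - (-0.104)^2) = 2.59126 / 0.989184 = 2.619594.
  gamma(1) = phi_1 gamma(0) + c_1 = (-0.104)(2.619594) + (0.108988) = -0.16345.
Therefore gamma(1) = -0.1634 (to 4 decimal places).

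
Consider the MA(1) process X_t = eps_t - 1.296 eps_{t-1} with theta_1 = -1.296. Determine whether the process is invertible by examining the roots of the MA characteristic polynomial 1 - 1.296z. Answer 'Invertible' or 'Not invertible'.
\text{Not invertible}

The MA(q) characteristic polynomial is P(z) = 1 - 1.296z.
Invertibility requires all roots to lie outside the unit circle, i.e. |z| > 1 for every root.
This is linear in z: 1 + (-1.296) z = 0  =>  z = -1/(-1.296) = 0.771605,  |z| = 0.771605.
Moduli of all roots: 0.7716.
All moduli strictly greater than 1? No.
Verdict: Not invertible.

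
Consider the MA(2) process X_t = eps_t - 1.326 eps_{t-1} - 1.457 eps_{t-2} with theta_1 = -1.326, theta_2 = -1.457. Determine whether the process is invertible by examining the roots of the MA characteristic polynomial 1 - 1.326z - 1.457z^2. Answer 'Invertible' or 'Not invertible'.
\text{Not invertible}

The MA(q) characteristic polynomial is P(z) = 1 - 1.326z - 1.457z^2.
Invertibility requires all roots to lie outside the unit circle, i.e. |z| > 1 for every root.
Set 1 + (-1.326) z + (-1.457) z^2 = 0, i.e. a z^2 + b z + c = 0 with a = -1.457, b = -1.326, c = 1.
Discriminant D = b^2 - 4ac = (-1.326)^2 - 4*(-1.457)*1 = 1.758276 - (-5.828) = 7.586276.
D >= 0, so the roots are real: z = (-b +/- sqrt(D)) / (2a) = (1.326 +/- 2.75432) / (-2.914).
  z_1 = (1.326 + 2.75432) / (-2.914) = -1.4002,   |z_1| = 1.4002.
  z_2 = (1.326 - 2.75432) / (-2.914) = 0.4902,   |z_2| = 0.4902.
Moduli of all roots: 1.4002, 0.4902.
All moduli strictly greater than 1? No.
Verdict: Not invertible.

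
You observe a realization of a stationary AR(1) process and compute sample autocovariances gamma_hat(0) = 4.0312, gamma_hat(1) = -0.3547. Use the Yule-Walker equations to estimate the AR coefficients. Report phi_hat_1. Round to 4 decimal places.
\hat\phi_{1} = -0.0880

The Yule-Walker equations for an AR(p) process read, in matrix form,
  Gamma_p phi = r_p,   with   (Gamma_p)_{ij} = gamma(|i - j|),
                       (r_p)_i = gamma(i),   i,j = 1..p.
Substitute the sample gammas (Toeplitz matrix and right-hand side of size 1):
  Gamma_p = [[4.0312]]
  r_p     = [-0.3547]
With p = 1 this is the single equation gamma(0) phi_1 = gamma(1):
  phi_hat_1 = gamma(1) / gamma(0) = -0.3547 / 4.0312 = -0.0880.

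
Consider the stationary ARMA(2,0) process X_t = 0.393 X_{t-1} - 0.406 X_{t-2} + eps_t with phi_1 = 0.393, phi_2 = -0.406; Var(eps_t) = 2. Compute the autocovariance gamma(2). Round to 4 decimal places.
\gamma(2) = -0.7693

Multiply the model equation by X_{t-k} and take expectations. With theta_0 = psi_0 = 1 and psi_j the MA(infinity) weights, this gives
  gamma(k) - sum_i phi_i gamma(k-i) = c_k,
  c_k = sigma^2 * sum_{j=k..q} theta_j psi_{j-k}   (c_k = 0 for k > q),
using gamma(-m) = gamma(m).
Pure AR (q = 0): c_0 = sigma^2 = 2, c_k = 0 for k >= 1.
Equations for k = 0, 1, 2 (AR order 2, c_2 = 0):
  (E0) gamma(0) = phi_1 gamma(1) + phi_2 gamma(2) + c_0
  (E1) gamma(1) = phi_1 gamma(0) + phi_2 gamma(1) + c_1
  (E2) gamma(2) = phi_1 gamma(1) + phi_2 gamma(0)
From (E1): gamma(1) = A gamma(0) + B with
  A = phi_1 / (1 - phi_2) = 0.393 / 1.406 = 0.279516,   B = c_1 / (1 - phi_2) = 0 / 1.406 = 0.
Insert (E2) into (E0): gamma(0) (1 - phi_2^2) = phi_1 (1 + phi_2) gamma(1) + c_0.
  phi_1 (1 + phi_2) = (0.393)(0.594) = 0.233442,   1 - phi_2^2 = 0.835164.
Replace gamma(1) by A gamma(0) + B and collect gamma(0):
  gamma(0) [0.835164 - (0.233442)(0.279516)] = c_0 = 2
  gamma(0) * 0.769913 = 2
  gamma(0) = 2 / 0.769913 = 2.597696.
  gamma(1) = A gamma(0) = (0.279516)(2.597696) = 0.726098.
  gamma(2) = phi_1 gamma(1) + phi_2 gamma(0) = (0.393)(0.726098) + (-0.406)(2.597696) = -0.769308.
Therefore gamma(2) = -0.7693 (to 4 decimal places).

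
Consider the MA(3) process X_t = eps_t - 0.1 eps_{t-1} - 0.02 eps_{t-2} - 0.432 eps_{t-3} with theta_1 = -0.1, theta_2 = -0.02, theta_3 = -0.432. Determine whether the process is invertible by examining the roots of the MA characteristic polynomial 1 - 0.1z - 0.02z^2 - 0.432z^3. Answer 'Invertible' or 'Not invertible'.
\text{Invertible}

The MA(q) characteristic polynomial is P(z) = 1 - 0.1z - 0.02z^2 - 0.432z^3.
Invertibility requires all roots to lie outside the unit circle, i.e. |z| > 1 for every root.
Degree 3: look for a simple real root z0 first, then factor out (1 - z/z0) and solve the remaining quadratic.
Testing z0 = 1.25: P(1.25) = 1 + (-0.1)(1.25) + (-0.02)(1.25)^2 + (-0.432)(1.25)^3
  = 1 + (-0.125) + (-0.03125) + (-0.84375) = 0.  So z_0 = 1.25 is a root, |z_0| = 1.25.
Divide out the factor (1 - 0.8 z) = (1 - z/z0) (since 1/z0 = 0.8):
  P(z) = (1 - 0.8 z)(1 + (0.7) z + (0.54) z^2)
  [check: z-coef 0.7 - (0.8) = -0.1; z^2-coef 0.54 - (0.8)(0.7) = -0.02; z^3-coef -(0.8)(0.54) = -0.432.]
Remaining roots from the quadratic factor 1 + (0.7) z + (0.54) z^2:
  Set 1 + (0.7) z + (0.54) z^2 = 0, i.e. a z^2 + b z + c = 0 with a = 0.54, b = 0.7, c = 1.
  Discriminant D = b^2 - 4ac = (0.7)^2 - 4*(0.54)*1 = 0.49 - (2.16) = -1.67.
  D < 0, so the roots are the complex-conjugate pair z = (-b +/- i sqrt(-D)) / (2a) = -0.6481 +/- 1.1966i.
  For a conjugate pair |z|^2 = z * conj(z) = (product of roots) = c/a = 1/(0.54) = 1.851852, so |z| = sqrt(1.851852) = 1.3608 for both roots.
Moduli of all roots: 1.2500, 1.3608, 1.3608.
All moduli strictly greater than 1? Yes.
Verdict: Invertible.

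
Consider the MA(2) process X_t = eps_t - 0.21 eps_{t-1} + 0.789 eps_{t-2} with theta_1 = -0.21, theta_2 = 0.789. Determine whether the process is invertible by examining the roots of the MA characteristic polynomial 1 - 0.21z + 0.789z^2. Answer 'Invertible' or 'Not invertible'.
\text{Invertible}

The MA(q) characteristic polynomial is P(z) = 1 - 0.21z + 0.789z^2.
Invertibility requires all roots to lie outside the unit circle, i.e. |z| > 1 for every root.
Set 1 + (-0.21) z + (0.789) z^2 = 0, i.e. a z^2 + b z + c = 0 with a = 0.789, b = -0.21, c = 1.
Discriminant D = b^2 - 4ac = (-0.21)^2 - 4*(0.789)*1 = 0.0441 - (3.156) = -3.1119.
D < 0, so the roots are the complex-conjugate pair z = (-b +/- i sqrt(-D)) / (2a) = 0.1331 +/- 1.1179i.
For a conjugate pair |z|^2 = z * conj(z) = (product of roots) = c/a = 1/(0.789) = 1.267427, so |z| = sqrt(1.267427) = 1.1258 for both roots.
Moduli of all roots: 1.1258, 1.1258.
All moduli strictly greater than 1? Yes.
Verdict: Invertible.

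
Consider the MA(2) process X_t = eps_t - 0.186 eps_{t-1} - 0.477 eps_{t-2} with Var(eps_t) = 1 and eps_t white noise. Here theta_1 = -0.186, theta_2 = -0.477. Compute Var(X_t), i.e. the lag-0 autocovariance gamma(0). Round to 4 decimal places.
\gamma(0) = 1.2621

For an MA(q) process X_t = eps_t + sum_i theta_i eps_{t-i} with
Var(eps_t) = sigma^2, the variance is
  gamma(0) = sigma^2 * (1 + sum_i theta_i^2).
  sum_i theta_i^2 = (-0.186)^2 + (-0.477)^2 = 0.034596 + 0.227529 = 0.262125.
  gamma(0) = 1 * (1 + 0.262125) = 1 * 1.262125 = 1.262125, which rounds to 1.2621.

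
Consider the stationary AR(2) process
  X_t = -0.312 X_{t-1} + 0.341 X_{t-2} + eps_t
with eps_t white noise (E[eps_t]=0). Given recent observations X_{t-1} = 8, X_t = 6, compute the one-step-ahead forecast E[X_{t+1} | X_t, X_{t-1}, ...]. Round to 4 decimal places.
E[X_{t+1} \mid \mathcal F_t] = 0.8560

For an AR(p) model X_t = c + sum_i phi_i X_{t-i} + eps_t, the
one-step-ahead conditional mean is
  E[X_{t+1} | X_t, ...] = c + sum_i phi_i X_{t+1-i}.
Substitute known values:
  E[X_{t+1} | ...] = (-0.312) * (6) + (0.341) * (8)
                   = 0.8560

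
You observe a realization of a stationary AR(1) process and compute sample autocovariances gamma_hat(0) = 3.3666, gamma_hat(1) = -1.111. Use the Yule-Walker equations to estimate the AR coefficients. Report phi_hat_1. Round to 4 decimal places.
\hat\phi_{1} = -0.3300

The Yule-Walker equations for an AR(p) process read, in matrix form,
  Gamma_p phi = r_p,   with   (Gamma_p)_{ij} = gamma(|i - j|),
                       (r_p)_i = gamma(i),   i,j = 1..p.
Substitute the sample gammas (Toeplitz matrix and right-hand side of size 1):
  Gamma_p = [[3.3666]]
  r_p     = [-1.111]
With p = 1 this is the single equation gamma(0) phi_1 = gamma(1):
  phi_hat_1 = gamma(1) / gamma(0) = -1.111 / 3.3666 = -0.3300.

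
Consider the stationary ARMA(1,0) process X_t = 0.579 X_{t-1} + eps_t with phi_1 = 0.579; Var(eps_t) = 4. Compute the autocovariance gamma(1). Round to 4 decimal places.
\gamma(1) = 3.4840

Multiply the model equation by X_{t-k} and take expectations. With theta_0 = psi_0 = 1 and psi_j the MA(infinity) weights, this gives
  gamma(k) - sum_i phi_i gamma(k-i) = c_k,
  c_k = sigma^2 * sum_{j=k..q} theta_j psi_{j-k}   (c_k = 0 for k > q),
using gamma(-m) = gamma(m).
Pure AR (q = 0): c_0 = sigma^2 = 4, c_k = 0 for k >= 1.
Equations for k = 0 and k = 1 (AR order 1):
  gamma(0) = phi_1 gamma(1) + c_0
  gamma(1) = phi_1 gamma(0) + c_1
Substituting the second into the first: gamma(0) (1 - phi_1^2) = c_0 + phi_1 c_1, so
  gamma(0) = c_0 / (1 - phi_1^2) = 4 / (1 - (0.579)^2) = 4 / 0.664759 = 6.017218.
  gamma(1) = phi_1 gamma(0) = (0.579)(6.017218) = 3.483969.
Therefore gamma(1) = 3.4840 (to 4 decimal places).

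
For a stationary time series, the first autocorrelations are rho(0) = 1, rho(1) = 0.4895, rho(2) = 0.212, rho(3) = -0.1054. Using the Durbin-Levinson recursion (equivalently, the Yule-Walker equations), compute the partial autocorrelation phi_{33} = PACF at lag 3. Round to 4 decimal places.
\phi_{33} = -0.2570

The PACF at lag k is phi_{kk}, the last component of the solution
to the Yule-Walker system G_k phi = r_k where
  (G_k)_{ij} = rho(|i - j|), (r_k)_i = rho(i), i,j = 1..k.
Equivalently, Durbin-Levinson gives phi_{kk} iteratively:
  phi_{11} = rho(1)
  phi_{kk} = [rho(k) - sum_{j=1..k-1} phi_{k-1,j} rho(k-j)]
            / [1 - sum_{j=1..k-1} phi_{k-1,j} rho(j)],
  phi_{k,j} = phi_{k-1,j} - phi_{kk} phi_{k-1,k-j},  j = 1..k-1.
Step k = 1:
  phi_11 = rho(1) = 0.4895.
Step k = 2:
  phi_22 = [rho(2) - phi_11 rho(1)] / [1 - phi_11 rho(1)] = [0.212 - (0.4895)(0.4895)] / [1 - (0.4895)(0.4895)]
         = -0.02761025 / 0.76038975 = -0.036311.
  Update: phi_21 = phi_11 - phi_22 phi_11 = 0.4895 - (-0.036311)(0.4895) = 0.507274.
Step k = 3:
  phi_33 = [rho(3) - phi_21 rho(2) - phi_22 rho(1)] / [1 - phi_21 rho(1) - phi_22 rho(2)]
    numerator   = -0.1054 - (0.507274)(0.212) - (-0.036311)(0.4895) = -0.19516804
    denominator = 1 - (0.507274)(0.4895) - (-0.036311)(0.212) = 0.7593872
  phi_33 = -0.19516804 / 0.7593872 = -0.257.
Therefore phi_{33} = -0.2570.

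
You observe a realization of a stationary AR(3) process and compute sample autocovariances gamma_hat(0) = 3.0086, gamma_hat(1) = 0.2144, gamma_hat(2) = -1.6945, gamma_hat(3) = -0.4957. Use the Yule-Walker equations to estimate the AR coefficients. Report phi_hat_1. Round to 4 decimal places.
\hat\phi_{1} = 0.0600

The Yule-Walker equations for an AR(p) process read, in matrix form,
  Gamma_p phi = r_p,   with   (Gamma_p)_{ij} = gamma(|i - j|),
                       (r_p)_i = gamma(i),   i,j = 1..p.
Substitute the sample gammas (Toeplitz matrix and right-hand side of size 3):
  Gamma_p = [[3.0086, 0.2144, -1.6945], [0.2144, 3.0086, 0.2144], [-1.6945, 0.2144, 3.0086]]
  r_p     = [0.2144, -1.6945, -0.4957]
Written out (R1..R3):
  (R1) 3.0086 phi_1 + 0.2144 phi_2 - 1.6945 phi_3 = 0.2144
  (R2) 0.2144 phi_1 + 3.0086 phi_2 + 0.2144 phi_3 = -1.6945
  (R3) -1.6945 phi_1 + 0.2144 phi_2 + 3.0086 phi_3 = -0.4957
Gaussian elimination:
  R2 <- R2 - (0.2144/3.0086) R1 = R2 - (0.071262) R1:  2.993321 phi_2 + 0.335154 phi_3 = -1.709779
  R3 <- R3 - (-1.6945/3.0086) R1 = R3 - (-0.563219) R1:  0.335154 phi_2 + 2.054226 phi_3 = -0.374946
  R3 <- R3 - (0.335154/2.993321) R2 = R3 - (0.111967) R2:  2.016699 phi_3 = -0.183507
Back-substitution:
  phi_hat_3 = -0.183507 / 2.016699 = -0.090994
  phi_hat_2 = (-1.709779 - (0.335154)(-0.090994)) / 2.993321 = -0.56101
  phi_hat_1 = (0.2144 - (0.2144)(-0.56101) - (-1.6945)(-0.090994)) / 3.0086 = 0.059992
So phi_hat = [0.0600, -0.5610, -0.0910].
Therefore phi_hat_1 = 0.0600.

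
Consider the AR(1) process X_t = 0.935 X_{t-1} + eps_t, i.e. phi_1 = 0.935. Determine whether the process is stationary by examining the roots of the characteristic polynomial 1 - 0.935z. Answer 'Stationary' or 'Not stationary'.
\text{Stationary}

The AR(p) characteristic polynomial is P(z) = 1 - 0.935z.
Stationarity requires all roots to lie outside the unit circle, i.e. |z| > 1 for every root.
This is linear in z: 1 + (-0.935) z = 0  =>  z = -1/(-0.935) = 1.069519,  |z| = 1.069519.
Moduli of all roots: 1.0695.
All moduli strictly greater than 1? Yes.
Verdict: Stationary.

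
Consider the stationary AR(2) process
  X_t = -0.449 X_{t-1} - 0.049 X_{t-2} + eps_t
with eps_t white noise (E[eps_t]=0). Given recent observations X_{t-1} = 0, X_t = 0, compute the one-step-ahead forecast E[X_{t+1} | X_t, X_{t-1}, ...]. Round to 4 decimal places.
E[X_{t+1} \mid \mathcal F_t] = 0.0000

For an AR(p) model X_t = c + sum_i phi_i X_{t-i} + eps_t, the
one-step-ahead conditional mean is
  E[X_{t+1} | X_t, ...] = c + sum_i phi_i X_{t+1-i}.
Substitute known values:
  E[X_{t+1} | ...] = (-0.449) * (0) + (-0.049) * (0)
                   = 0.0000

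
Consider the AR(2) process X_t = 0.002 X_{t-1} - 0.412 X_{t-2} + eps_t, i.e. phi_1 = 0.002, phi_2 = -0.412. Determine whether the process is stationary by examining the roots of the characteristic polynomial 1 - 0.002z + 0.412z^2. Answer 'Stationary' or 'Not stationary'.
\text{Stationary}

The AR(p) characteristic polynomial is P(z) = 1 - 0.002z + 0.412z^2.
Stationarity requires all roots to lie outside the unit circle, i.e. |z| > 1 for every root.
Set 1 + (-0.002) z + (0.412) z^2 = 0, i.e. a z^2 + b z + c = 0 with a = 0.412, b = -0.002, c = 1.
Discriminant D = b^2 - 4ac = (-0.002)^2 - 4*(0.412)*1 = 0.000004 - (1.648) = -1.647996.
D < 0, so the roots are the complex-conjugate pair z = (-b +/- i sqrt(-D)) / (2a) = 0.0024 +/- 1.5579i.
For a conjugate pair |z|^2 = z * conj(z) = (product of roots) = c/a = 1/(0.412) = 2.427184, so |z| = sqrt(2.427184) = 1.5579 for both roots.
Moduli of all roots: 1.5579, 1.5579.
All moduli strictly greater than 1? Yes.
Verdict: Stationary.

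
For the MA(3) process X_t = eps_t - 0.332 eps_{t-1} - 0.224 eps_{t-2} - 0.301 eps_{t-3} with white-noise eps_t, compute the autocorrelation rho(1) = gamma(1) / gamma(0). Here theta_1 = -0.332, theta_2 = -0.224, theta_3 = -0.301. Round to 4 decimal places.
\rho(1) = -0.1520

For an MA(q) process with theta_0 = 1, the autocovariance is
  gamma(k) = sigma^2 * sum_{i=0..q-k} theta_i * theta_{i+k},
and rho(k) = gamma(k) / gamma(0). Sigma^2 cancels.
  numerator   = (1)*(-0.332) + (-0.332)*(-0.224) + (-0.224)*(-0.301) = -0.190208.
  denominator = (1)^2 + (-0.332)^2 + (-0.224)^2 + (-0.301)^2 = 1.251001.
  rho(1) = -0.190208 / 1.251001 = -0.1520.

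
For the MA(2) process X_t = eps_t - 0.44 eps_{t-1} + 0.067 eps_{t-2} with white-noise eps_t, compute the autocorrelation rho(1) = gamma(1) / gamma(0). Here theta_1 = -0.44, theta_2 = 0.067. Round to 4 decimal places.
\rho(1) = -0.3919

For an MA(q) process with theta_0 = 1, the autocovariance is
  gamma(k) = sigma^2 * sum_{i=0..q-k} theta_i * theta_{i+k},
and rho(k) = gamma(k) / gamma(0). Sigma^2 cancels.
  numerator   = (1)*(-0.44) + (-0.44)*(0.067) = -0.46948.
  denominator = (1)^2 + (-0.44)^2 + (0.067)^2 = 1.198089.
  rho(1) = -0.46948 / 1.198089 = -0.3919.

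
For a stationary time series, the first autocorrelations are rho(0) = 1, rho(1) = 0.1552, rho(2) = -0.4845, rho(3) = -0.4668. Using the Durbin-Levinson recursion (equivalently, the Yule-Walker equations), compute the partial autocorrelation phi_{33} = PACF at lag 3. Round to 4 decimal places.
\phi_{33} = -0.3820

The PACF at lag k is phi_{kk}, the last component of the solution
to the Yule-Walker system G_k phi = r_k where
  (G_k)_{ij} = rho(|i - j|), (r_k)_i = rho(i), i,j = 1..k.
Equivalently, Durbin-Levinson gives phi_{kk} iteratively:
  phi_{11} = rho(1)
  phi_{kk} = [rho(k) - sum_{j=1..k-1} phi_{k-1,j} rho(k-j)]
            / [1 - sum_{j=1..k-1} phi_{k-1,j} rho(j)],
  phi_{k,j} = phi_{k-1,j} - phi_{kk} phi_{k-1,k-j},  j = 1..k-1.
Step k = 1:
  phi_11 = rho(1) = 0.1552.
Step k = 2:
  phi_22 = [rho(2) - phi_11 rho(1)] / [1 - phi_11 rho(1)] = [-0.4845 - (0.1552)(0.1552)] / [1 - (0.1552)(0.1552)]
         = -0.50858704 / 0.97591296 = -0.52114.
  Update: phi_21 = phi_11 - phi_22 phi_11 = 0.1552 - (-0.52114)(0.1552) = 0.236081.
Step k = 3:
  phi_33 = [rho(3) - phi_21 rho(2) - phi_22 rho(1)] / [1 - phi_21 rho(1) - phi_22 rho(2)]
    numerator   = -0.4668 - (0.236081)(-0.4845) - (-0.52114)(0.1552) = -0.27153792
    denominator = 1 - (0.236081)(0.1552) - (-0.52114)(-0.4845) = 0.71086804
  phi_33 = -0.27153792 / 0.71086804 = -0.382.
Therefore phi_{33} = -0.3820.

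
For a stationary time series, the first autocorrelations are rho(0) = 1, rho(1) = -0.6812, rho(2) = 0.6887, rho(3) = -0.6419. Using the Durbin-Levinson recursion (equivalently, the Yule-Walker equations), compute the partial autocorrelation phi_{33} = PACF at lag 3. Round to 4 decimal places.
\phi_{33} = -0.1898

The PACF at lag k is phi_{kk}, the last component of the solution
to the Yule-Walker system G_k phi = r_k where
  (G_k)_{ij} = rho(|i - j|), (r_k)_i = rho(i), i,j = 1..k.
Equivalently, Durbin-Levinson gives phi_{kk} iteratively:
  phi_{11} = rho(1)
  phi_{kk} = [rho(k) - sum_{j=1..k-1} phi_{k-1,j} rho(k-j)]
            / [1 - sum_{j=1..k-1} phi_{k-1,j} rho(j)],
  phi_{k,j} = phi_{k-1,j} - phi_{kk} phi_{k-1,k-j},  j = 1..k-1.
Step k = 1:
  phi_11 = rho(1) = -0.6812.
Step k = 2:
  phi_22 = [rho(2) - phi_11 rho(1)] / [1 - phi_11 rho(1)] = [0.6887 - (-0.6812)(-0.6812)] / [1 - (-0.6812)(-0.6812)]
         = 0.22466656 / 0.53596656 = 0.41918.
  Update: phi_21 = phi_11 - phi_22 phi_11 = -0.6812 - (0.41918)(-0.6812) = -0.395654.
Step k = 3:
  phi_33 = [rho(3) - phi_21 rho(2) - phi_22 rho(1)] / [1 - phi_21 rho(1) - phi_22 rho(2)]
    numerator   = -0.6419 - (-0.395654)(0.6887) - (0.41918)(-0.6812) = -0.08386723
    denominator = 1 - (-0.395654)(-0.6812) - (0.41918)(0.6887) = 0.44179079
  phi_33 = -0.08386723 / 0.44179079 = -0.1898.
Therefore phi_{33} = -0.1898.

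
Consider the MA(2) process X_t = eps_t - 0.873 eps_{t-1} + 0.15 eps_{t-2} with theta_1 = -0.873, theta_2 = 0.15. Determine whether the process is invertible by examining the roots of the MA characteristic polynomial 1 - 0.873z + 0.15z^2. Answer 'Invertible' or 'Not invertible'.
\text{Invertible}

The MA(q) characteristic polynomial is P(z) = 1 - 0.873z + 0.15z^2.
Invertibility requires all roots to lie outside the unit circle, i.e. |z| > 1 for every root.
Set 1 + (-0.873) z + (0.15) z^2 = 0, i.e. a z^2 + b z + c = 0 with a = 0.15, b = -0.873, c = 1.
Discriminant D = b^2 - 4ac = (-0.873)^2 - 4*(0.15)*1 = 0.762129 - (0.6) = 0.162129.
D >= 0, so the roots are real: z = (-b +/- sqrt(D)) / (2a) = (0.873 +/- 0.402652) / (0.3).
  z_1 = (0.873 + 0.402652) / (0.3) = 4.2522,   |z_1| = 4.2522.
  z_2 = (0.873 - 0.402652) / (0.3) = 1.5678,   |z_2| = 1.5678.
Moduli of all roots: 4.2522, 1.5678.
All moduli strictly greater than 1? Yes.
Verdict: Invertible.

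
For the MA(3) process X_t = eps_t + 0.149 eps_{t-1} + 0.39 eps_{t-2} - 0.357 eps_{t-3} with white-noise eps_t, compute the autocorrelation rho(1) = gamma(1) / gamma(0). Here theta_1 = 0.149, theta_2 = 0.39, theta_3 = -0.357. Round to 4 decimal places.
\rho(1) = 0.0521

For an MA(q) process with theta_0 = 1, the autocovariance is
  gamma(k) = sigma^2 * sum_{i=0..q-k} theta_i * theta_{i+k},
and rho(k) = gamma(k) / gamma(0). Sigma^2 cancels.
  numerator   = (1)*(0.149) + (0.149)*(0.39) + (0.39)*(-0.357) = 0.06788.
  denominator = (1)^2 + (0.149)^2 + (0.39)^2 + (-0.357)^2 = 1.30175.
  rho(1) = 0.06788 / 1.30175 = 0.0521.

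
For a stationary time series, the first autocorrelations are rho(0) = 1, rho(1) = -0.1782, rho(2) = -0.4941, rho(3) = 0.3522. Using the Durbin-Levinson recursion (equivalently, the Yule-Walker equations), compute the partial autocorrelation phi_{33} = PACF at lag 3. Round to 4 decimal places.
\phi_{33} = 0.1751

The PACF at lag k is phi_{kk}, the last component of the solution
to the Yule-Walker system G_k phi = r_k where
  (G_k)_{ij} = rho(|i - j|), (r_k)_i = rho(i), i,j = 1..k.
Equivalently, Durbin-Levinson gives phi_{kk} iteratively:
  phi_{11} = rho(1)
  phi_{kk} = [rho(k) - sum_{j=1..k-1} phi_{k-1,j} rho(k-j)]
            / [1 - sum_{j=1..k-1} phi_{k-1,j} rho(j)],
  phi_{k,j} = phi_{k-1,j} - phi_{kk} phi_{k-1,k-j},  j = 1..k-1.
Step k = 1:
  phi_11 = rho(1) = -0.1782.
Step k = 2:
  phi_22 = [rho(2) - phi_11 rho(1)] / [1 - phi_11 rho(1)] = [-0.4941 - (-0.1782)(-0.1782)] / [1 - (-0.1782)(-0.1782)]
         = -0.52585524 / 0.96824476 = -0.543102.
  Update: phi_21 = phi_11 - phi_22 phi_11 = -0.1782 - (-0.543102)(-0.1782) = -0.274981.
Step k = 3:
  phi_33 = [rho(3) - phi_21 rho(2) - phi_22 rho(1)] / [1 - phi_21 rho(1) - phi_22 rho(2)]
    numerator   = 0.3522 - (-0.274981)(-0.4941) - (-0.543102)(-0.1782) = 0.11955134
    denominator = 1 - (-0.274981)(-0.1782) - (-0.543102)(-0.4941) = 0.68265196
  phi_33 = 0.11955134 / 0.68265196 = 0.1751.
Therefore phi_{33} = 0.1751.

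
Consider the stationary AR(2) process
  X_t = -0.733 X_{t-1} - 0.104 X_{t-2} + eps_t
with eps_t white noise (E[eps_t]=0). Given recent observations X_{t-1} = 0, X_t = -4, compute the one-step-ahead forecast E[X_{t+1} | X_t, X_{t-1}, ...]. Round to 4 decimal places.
E[X_{t+1} \mid \mathcal F_t] = 2.9320

For an AR(p) model X_t = c + sum_i phi_i X_{t-i} + eps_t, the
one-step-ahead conditional mean is
  E[X_{t+1} | X_t, ...] = c + sum_i phi_i X_{t+1-i}.
Substitute known values:
  E[X_{t+1} | ...] = (-0.733) * (-4) + (-0.104) * (0)
                   = 2.9320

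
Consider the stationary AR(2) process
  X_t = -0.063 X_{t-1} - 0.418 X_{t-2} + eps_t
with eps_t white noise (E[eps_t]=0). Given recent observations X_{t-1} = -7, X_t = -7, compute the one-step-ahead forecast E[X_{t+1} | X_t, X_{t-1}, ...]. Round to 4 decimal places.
E[X_{t+1} \mid \mathcal F_t] = 3.3670

For an AR(p) model X_t = c + sum_i phi_i X_{t-i} + eps_t, the
one-step-ahead conditional mean is
  E[X_{t+1} | X_t, ...] = c + sum_i phi_i X_{t+1-i}.
Substitute known values:
  E[X_{t+1} | ...] = (-0.063) * (-7) + (-0.418) * (-7)
                   = 3.3670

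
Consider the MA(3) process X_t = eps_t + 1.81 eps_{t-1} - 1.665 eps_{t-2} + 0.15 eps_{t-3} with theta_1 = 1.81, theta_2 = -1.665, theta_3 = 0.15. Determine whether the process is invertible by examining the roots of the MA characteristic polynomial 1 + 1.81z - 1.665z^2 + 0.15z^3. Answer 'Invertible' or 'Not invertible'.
\text{Not invertible}

The MA(q) characteristic polynomial is P(z) = 1 + 1.81z - 1.665z^2 + 0.15z^3.
Invertibility requires all roots to lie outside the unit circle, i.e. |z| > 1 for every root.
Degree 3: look for a simple real root z0 first, then factor out (1 - z/z0) and solve the remaining quadratic.
Testing z0 = -0.4: P(-0.4) = 1 + (1.81)(-0.4) + (-1.665)(-0.4)^2 + (0.15)(-0.4)^3
  = 1 + (-0.724) + (-0.2664) + (-0.0096) = 0.  So z_0 = -0.4 is a root, |z_0| = 0.4.
Divide out the factor (1 + 2.5 z) = (1 - z/z0) (since 1/z0 = -2.5):
  P(z) = (1 + 2.5 z)(1 + (-0.69) z + (0.06) z^2)
  [check: z-coef -0.69 - (-2.5) = 1.81; z^2-coef 0.06 - (-2.5)(-0.69) = -1.665; z^3-coef -(-2.5)(0.06) = 0.15.]
Remaining roots from the quadratic factor 1 + (-0.69) z + (0.06) z^2:
  Set 1 + (-0.69) z + (0.06) z^2 = 0, i.e. a z^2 + b z + c = 0 with a = 0.06, b = -0.69, c = 1.
  Discriminant D = b^2 - 4ac = (-0.69)^2 - 4*(0.06)*1 = 0.4761 - (0.24) = 0.2361.
  D >= 0, so the roots are real: z = (-b +/- sqrt(D)) / (2a) = (0.69 +/- 0.485901) / (0.12).
    z_1 = (0.69 + 0.485901) / (0.12) = 9.7992,   |z_1| = 9.7992.
    z_2 = (0.69 - 0.485901) / (0.12) = 1.7008,   |z_2| = 1.7008.
Moduli of all roots: 0.4000, 9.7992, 1.7008.
All moduli strictly greater than 1? No.
Verdict: Not invertible.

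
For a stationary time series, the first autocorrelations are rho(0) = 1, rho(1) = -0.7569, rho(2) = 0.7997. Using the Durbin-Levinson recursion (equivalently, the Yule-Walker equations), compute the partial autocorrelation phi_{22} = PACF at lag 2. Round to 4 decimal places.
\phi_{22} = 0.5310

The PACF at lag k is phi_{kk}, the last component of the solution
to the Yule-Walker system G_k phi = r_k where
  (G_k)_{ij} = rho(|i - j|), (r_k)_i = rho(i), i,j = 1..k.
Equivalently, Durbin-Levinson gives phi_{kk} iteratively:
  phi_{11} = rho(1)
  phi_{kk} = [rho(k) - sum_{j=1..k-1} phi_{k-1,j} rho(k-j)]
            / [1 - sum_{j=1..k-1} phi_{k-1,j} rho(j)],
  phi_{k,j} = phi_{k-1,j} - phi_{kk} phi_{k-1,k-j},  j = 1..k-1.
Step k = 1:
  phi_11 = rho(1) = -0.7569.
Step k = 2:
  phi_22 = [rho(2) - phi_11 rho(1)] / [1 - phi_11 rho(1)] = [0.7997 - (-0.7569)(-0.7569)] / [1 - (-0.7569)(-0.7569)]
         = 0.22680239 / 0.42710239 = 0.531.
Therefore phi_{22} = 0.5310.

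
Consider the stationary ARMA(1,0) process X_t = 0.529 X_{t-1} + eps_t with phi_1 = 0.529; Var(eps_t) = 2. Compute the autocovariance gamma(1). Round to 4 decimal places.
\gamma(1) = 1.4691

Multiply the model equation by X_{t-k} and take expectations. With theta_0 = psi_0 = 1 and psi_j the MA(infinity) weights, this gives
  gamma(k) - sum_i phi_i gamma(k-i) = c_k,
  c_k = sigma^2 * sum_{j=k..q} theta_j psi_{j-k}   (c_k = 0 for k > q),
using gamma(-m) = gamma(m).
Pure AR (q = 0): c_0 = sigma^2 = 2, c_k = 0 for k >= 1.
Equations for k = 0 and k = 1 (AR order 1):
  gamma(0) = phi_1 gamma(1) + c_0
  gamma(1) = phi_1 gamma(0) + c_1
Substituting the second into the first: gamma(0) (1 - phi_1^2) = c_0 + phi_1 c_1, so
  gamma(0) = c_0 / (1 - phi_1^2) = 2 / (1 - (0.529)^2) = 2 / 0.720159 = 2.777164.
  gamma(1) = phi_1 gamma(0) = (0.529)(2.777164) = 1.46912.
Therefore gamma(1) = 1.4691 (to 4 decimal places).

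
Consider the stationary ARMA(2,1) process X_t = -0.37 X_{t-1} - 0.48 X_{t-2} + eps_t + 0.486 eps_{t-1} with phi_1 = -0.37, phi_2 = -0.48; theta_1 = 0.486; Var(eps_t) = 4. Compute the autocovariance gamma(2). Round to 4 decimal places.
\gamma(2) = -2.6197

Multiply the model equation by X_{t-k} and take expectations. With theta_0 = psi_0 = 1 and psi_j the MA(infinity) weights, this gives
  gamma(k) - sum_i phi_i gamma(k-i) = c_k,
  c_k = sigma^2 * sum_{j=k..q} theta_j psi_{j-k}   (c_k = 0 for k > q),
using gamma(-m) = gamma(m).
psi-weights needed (psi_j = theta_j + sum_i phi_i psi_{j-i}):
  psi_1 = theta_1 + phi_1 = 0.486 + (-0.37) = 0.116
Right-hand sides:
  c_0 = sigma^2 (1 + theta_1 psi_1) = 4 * (1 + (0.486)(0.116)) = 4 * 1.056376 = 4.225504
  c_1 = sigma^2 theta_1 = 4 * (0.486) = 1.944
  c_2 = 0
Equations for k = 0, 1, 2 (AR order 2, c_2 = 0):
  (E0) gamma(0) = phi_1 gamma(1) + phi_2 gamma(2) + c_0
  (E1) gamma(1) = phi_1 gamma(0) + phi_2 gamma(1) + c_1
  (E2) gamma(2) = phi_1 gamma(1) + phi_2 gamma(0)
From (E1): gamma(1) = A gamma(0) + B with
  A = phi_1 / (1 - phi_2) = -0.37 / 1.48 = -0.25,   B = c_1 / (1 - phi_2) = 1.944 / 1.48 = 1.313514.
Insert (E2) into (E0): gamma(0) (1 - phi_2^2) = phi_1 (1 + phi_2) gamma(1) + c_0.
  phi_1 (1 + phi_2) = (-0.37)(0.52) = -0.1924,   1 - phi_2^2 = 0.7696.
Replace gamma(1) by A gamma(0) + B and collect gamma(0):
  gamma(0) [0.7696 - (-0.1924)(-0.25)] = (-0.1924)(1.313514) + 4.225504
  gamma(0) * 0.7215 = 3.972784
  gamma(0) = 3.972784 / 0.7215 = 5.506284.
  gamma(1) = A gamma(0) + B = (-0.25)(5.506284) + (1.313514) = -0.063058.
  gamma(2) = phi_1 gamma(1) + phi_2 gamma(0) = (-0.37)(-0.063058) + (-0.48)(5.506284) = -2.619685.
Therefore gamma(2) = -2.6197 (to 4 decimal places).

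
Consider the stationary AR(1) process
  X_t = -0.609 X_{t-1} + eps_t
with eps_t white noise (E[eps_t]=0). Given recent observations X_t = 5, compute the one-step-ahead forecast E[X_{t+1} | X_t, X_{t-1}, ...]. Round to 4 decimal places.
E[X_{t+1} \mid \mathcal F_t] = -3.0450

For an AR(p) model X_t = c + sum_i phi_i X_{t-i} + eps_t, the
one-step-ahead conditional mean is
  E[X_{t+1} | X_t, ...] = c + sum_i phi_i X_{t+1-i}.
Substitute known values:
  E[X_{t+1} | ...] = (-0.609) * (5)
                   = -3.0450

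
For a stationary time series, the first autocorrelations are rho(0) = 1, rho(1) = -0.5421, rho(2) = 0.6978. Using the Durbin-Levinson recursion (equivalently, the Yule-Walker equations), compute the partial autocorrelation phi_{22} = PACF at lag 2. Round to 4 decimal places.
\phi_{22} = 0.5720

The PACF at lag k is phi_{kk}, the last component of the solution
to the Yule-Walker system G_k phi = r_k where
  (G_k)_{ij} = rho(|i - j|), (r_k)_i = rho(i), i,j = 1..k.
Equivalently, Durbin-Levinson gives phi_{kk} iteratively:
  phi_{11} = rho(1)
  phi_{kk} = [rho(k) - sum_{j=1..k-1} phi_{k-1,j} rho(k-j)]
            / [1 - sum_{j=1..k-1} phi_{k-1,j} rho(j)],
  phi_{k,j} = phi_{k-1,j} - phi_{kk} phi_{k-1,k-j},  j = 1..k-1.
Step k = 1:
  phi_11 = rho(1) = -0.5421.
Step k = 2:
  phi_22 = [rho(2) - phi_11 rho(1)] / [1 - phi_11 rho(1)] = [0.6978 - (-0.5421)(-0.5421)] / [1 - (-0.5421)(-0.5421)]
         = 0.40392759 / 0.70612759 = 0.572.
Therefore phi_{22} = 0.5720.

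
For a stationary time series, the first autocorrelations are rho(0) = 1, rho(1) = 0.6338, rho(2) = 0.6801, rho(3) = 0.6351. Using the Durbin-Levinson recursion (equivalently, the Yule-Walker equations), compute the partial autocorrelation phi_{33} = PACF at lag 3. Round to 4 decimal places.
\phi_{33} = 0.2340

The PACF at lag k is phi_{kk}, the last component of the solution
to the Yule-Walker system G_k phi = r_k where
  (G_k)_{ij} = rho(|i - j|), (r_k)_i = rho(i), i,j = 1..k.
Equivalently, Durbin-Levinson gives phi_{kk} iteratively:
  phi_{11} = rho(1)
  phi_{kk} = [rho(k) - sum_{j=1..k-1} phi_{k-1,j} rho(k-j)]
            / [1 - sum_{j=1..k-1} phi_{k-1,j} rho(j)],
  phi_{k,j} = phi_{k-1,j} - phi_{kk} phi_{k-1,k-j},  j = 1..k-1.
Step k = 1:
  phi_11 = rho(1) = 0.6338.
Step k = 2:
  phi_22 = [rho(2) - phi_11 rho(1)] / [1 - phi_11 rho(1)] = [0.6801 - (0.6338)(0.6338)] / [1 - (0.6338)(0.6338)]
         = 0.27839756 / 0.59829756 = 0.465316.
  Update: phi_21 = phi_11 - phi_22 phi_11 = 0.6338 - (0.465316)(0.6338) = 0.338883.
Step k = 3:
  phi_33 = [rho(3) - phi_21 rho(2) - phi_22 rho(1)] / [1 - phi_21 rho(1) - phi_22 rho(2)]
    numerator   = 0.6351 - (0.338883)(0.6801) - (0.465316)(0.6338) = 0.10970854
    denominator = 1 - (0.338883)(0.6338) - (0.465316)(0.6801) = 0.46875466
  phi_33 = 0.10970854 / 0.46875466 = 0.234.
Therefore phi_{33} = 0.2340.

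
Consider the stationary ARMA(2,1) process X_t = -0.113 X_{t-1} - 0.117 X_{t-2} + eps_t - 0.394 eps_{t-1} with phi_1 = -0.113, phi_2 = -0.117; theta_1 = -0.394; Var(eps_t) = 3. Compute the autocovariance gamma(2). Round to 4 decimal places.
\gamma(2) = -0.2811

Multiply the model equation by X_{t-k} and take expectations. With theta_0 = psi_0 = 1 and psi_j the MA(infinity) weights, this gives
  gamma(k) - sum_i phi_i gamma(k-i) = c_k,
  c_k = sigma^2 * sum_{j=k..q} theta_j psi_{j-k}   (c_k = 0 for k > q),
using gamma(-m) = gamma(m).
psi-weights needed (psi_j = theta_j + sum_i phi_i psi_{j-i}):
  psi_1 = theta_1 + phi_1 = -0.394 + (-0.113) = -0.507
Right-hand sides:
  c_0 = sigma^2 (1 + theta_1 psi_1) = 3 * (1 + (-0.394)(-0.507)) = 3 * 1.199758 = 3.599274
  c_1 = sigma^2 theta_1 = 3 * (-0.394) = -1.182
  c_2 = 0
Equations for k = 0, 1, 2 (AR order 2, c_2 = 0):
  (E0) gamma(0) = phi_1 gamma(1) + phi_2 gamma(2) + c_0
  (E1) gamma(1) = phi_1 gamma(0) + phi_2 gamma(1) + c_1
  (E2) gamma(2) = phi_1 gamma(1) + phi_2 gamma(0)
From (E1): gamma(1) = A gamma(0) + B with
  A = phi_1 / (1 - phi_2) = -0.113 / 1.117 = -0.101164,   B = c_1 / (1 - phi_2) = -1.182 / 1.117 = -1.058192.
Insert (E2) into (E0): gamma(0) (1 - phi_2^2) = phi_1 (1 + phi_2) gamma(1) + c_0.
  phi_1 (1 + phi_2) = (-0.113)(0.883) = -0.099779,   1 - phi_2^2 = 0.986311.
Replace gamma(1) by A gamma(0) + B and collect gamma(0):
  gamma(0) [0.986311 - (-0.099779)(-0.101164)] = (-0.099779)(-1.058192) + 3.599274
  gamma(0) * 0.976217 = 3.704859
  gamma(0) = 3.704859 / 0.976217 = 3.795119.
  gamma(1) = A gamma(0) + B = (-0.101164)(3.795119) + (-1.058192) = -1.44212.
  gamma(2) = phi_1 gamma(1) + phi_2 gamma(0) = (-0.113)(-1.44212) + (-0.117)(3.795119) = -0.281069.
Therefore gamma(2) = -0.2811 (to 4 decimal places).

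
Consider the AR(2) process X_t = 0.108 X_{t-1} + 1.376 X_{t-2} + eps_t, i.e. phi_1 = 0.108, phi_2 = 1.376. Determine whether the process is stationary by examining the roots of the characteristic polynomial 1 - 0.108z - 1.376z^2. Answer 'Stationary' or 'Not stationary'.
\text{Not stationary}

The AR(p) characteristic polynomial is P(z) = 1 - 0.108z - 1.376z^2.
Stationarity requires all roots to lie outside the unit circle, i.e. |z| > 1 for every root.
Set 1 + (-0.108) z + (-1.376) z^2 = 0, i.e. a z^2 + b z + c = 0 with a = -1.376, b = -0.108, c = 1.
Discriminant D = b^2 - 4ac = (-0.108)^2 - 4*(-1.376)*1 = 0.011664 - (-5.504) = 5.515664.
D >= 0, so the roots are real: z = (-b +/- sqrt(D)) / (2a) = (0.108 +/- 2.348545) / (-2.752).
  z_1 = (0.108 + 2.348545) / (-2.752) = -0.8926,   |z_1| = 0.8926.
  z_2 = (0.108 - 2.348545) / (-2.752) = 0.8142,   |z_2| = 0.8142.
Moduli of all roots: 0.8926, 0.8142.
All moduli strictly greater than 1? No.
Verdict: Not stationary.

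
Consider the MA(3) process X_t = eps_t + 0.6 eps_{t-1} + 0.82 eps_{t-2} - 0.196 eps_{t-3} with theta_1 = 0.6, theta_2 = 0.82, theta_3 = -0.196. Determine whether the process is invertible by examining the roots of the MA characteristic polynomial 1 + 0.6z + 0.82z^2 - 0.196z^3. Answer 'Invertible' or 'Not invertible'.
\text{Invertible}

The MA(q) characteristic polynomial is P(z) = 1 + 0.6z + 0.82z^2 - 0.196z^3.
Invertibility requires all roots to lie outside the unit circle, i.e. |z| > 1 for every root.
Degree 3: look for a simple real root z0 first, then factor out (1 - z/z0) and solve the remaining quadratic.
Testing z0 = 5: P(5) = 1 + (0.6)(5) + (0.82)(5)^2 + (-0.196)(5)^3
  = 1 + (3) + (20.5) + (-24.5) = 0.  So z_0 = 5 is a root, |z_0| = 5.
Divide out the factor (1 - 0.2 z) = (1 - z/z0) (since 1/z0 = 0.2):
  P(z) = (1 - 0.2 z)(1 + (0.8) z + (0.98) z^2)
  [check: z-coef 0.8 - (0.2) = 0.6; z^2-coef 0.98 - (0.2)(0.8) = 0.82; z^3-coef -(0.2)(0.98) = -0.196.]
Remaining roots from the quadratic factor 1 + (0.8) z + (0.98) z^2:
  Set 1 + (0.8) z + (0.98) z^2 = 0, i.e. a z^2 + b z + c = 0 with a = 0.98, b = 0.8, c = 1.
  Discriminant D = b^2 - 4ac = (0.8)^2 - 4*(0.98)*1 = 0.64 - (3.92) = -3.28.
  D < 0, so the roots are the complex-conjugate pair z = (-b +/- i sqrt(-D)) / (2a) = -0.4082 +/- 0.924i.
  For a conjugate pair |z|^2 = z * conj(z) = (product of roots) = c/a = 1/(0.98) = 1.020408, so |z| = sqrt(1.020408) = 1.0102 for both roots.
Moduli of all roots: 5.0000, 1.0102, 1.0102.
All moduli strictly greater than 1? Yes.
Verdict: Invertible.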